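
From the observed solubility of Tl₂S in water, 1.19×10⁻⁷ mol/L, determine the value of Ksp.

Ksp = 6.74×10⁻²¹

Tl₂S(s) ⇌ 2 Tl⁺(aq) + S²⁻(aq)
Let s be the molar solubility. Then [Tl⁺] = 2s and [S²⁻] = s.
Ksp = [Tl⁺]^2[S²⁻] = (2s)^2 · s = 4s^3
Ksp = 4 × (1.19×10⁻⁷)^3 = 6.74×10⁻²¹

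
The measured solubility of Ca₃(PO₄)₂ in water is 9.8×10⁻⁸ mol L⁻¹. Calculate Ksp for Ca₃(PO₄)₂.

Ca₃(PO₄)₂(s) ⇌ 3 Ca²⁺(aq) + 2 PO₄³⁻(aq)
For each mole of Ca₃(PO₄)₂ that dissolves per liter, [Ca²⁺] = 3s and [PO₄³⁻] = 2s; let s denote this solubility.
Ksp = [Ca²⁺]^3[PO₄³⁻]^2 = (3s)^3 · (2s)^2 = 108s^5
Ksp = 108 × (9.8×10⁻⁸)^5 = 9.8×10⁻³⁴

Ksp = 9.8×10⁻³⁴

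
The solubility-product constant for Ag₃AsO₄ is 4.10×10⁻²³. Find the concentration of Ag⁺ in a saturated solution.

Ag₃AsO₄(s) ⇌ 3 Ag⁺(aq) + AsO₄³⁻(aq)
For each mole of Ag₃AsO₄ that dissolves per liter, [Ag⁺] = 3s and [AsO₄³⁻] = s; let s denote this solubility.
Ksp = [Ag⁺]^3[AsO₄³⁻] = (3s)^3 · s = 27s^4 = 4.10×10⁻²³
s = 1.11×10⁻⁶ M
[Ag⁺] = 3s = 3.33×10⁻⁶ M

3.33×10⁻⁶ M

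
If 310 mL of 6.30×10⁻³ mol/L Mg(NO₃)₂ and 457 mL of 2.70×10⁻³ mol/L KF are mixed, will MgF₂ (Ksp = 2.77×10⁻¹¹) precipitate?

Total volume after mixing = 310 + 457 = 767 mL.
[Mg²⁺] = (6.30×10⁻³)(310)/767 = 2.55×10⁻³ mol/L
[F⁻] = (2.70×10⁻³)(457)/767 = 1.61×10⁻³ mol/L
Q = [Mg²⁺][F⁻]^2 = 6.59×10⁻⁹
Q = 6.59×10⁻⁹ > Ksp = 2.77×10⁻¹¹, so the solution is supersaturated and MgF₂ precipitates.

Yes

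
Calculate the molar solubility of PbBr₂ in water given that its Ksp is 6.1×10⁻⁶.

1.2×10⁻² M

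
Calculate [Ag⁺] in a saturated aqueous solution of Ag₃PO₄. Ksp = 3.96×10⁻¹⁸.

5.87×10⁻⁵ M

Ag₃PO₄(s) ⇌ 3 Ag⁺(aq) + PO₄³⁻(aq)
With molar solubility s: [Ag⁺] = 3s, [PO₄³⁻] = s.
Ksp = [Ag⁺]^3[PO₄³⁻] = (3s)^3 · s = 27s^4 = 3.96×10⁻¹⁸
s = 1.96×10⁻⁵ M
[Ag⁺] = 3s = 5.87×10⁻⁵ M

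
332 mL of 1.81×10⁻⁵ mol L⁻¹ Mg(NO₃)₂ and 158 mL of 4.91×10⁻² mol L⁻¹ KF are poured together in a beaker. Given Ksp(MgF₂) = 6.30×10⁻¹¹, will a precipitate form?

The combined volume is 490 mL.
[Mg²⁺] = (1.81×10⁻⁵)(332)/490 = 1.23×10⁻⁵ mol L⁻¹
[F⁻] = (4.91×10⁻²)(158)/490 = 1.58×10⁻² mol L⁻¹
Q = [Mg²⁺][F⁻]^2 = 3.07×10⁻⁹
Q = 3.07×10⁻⁹ > Ksp = 6.30×10⁻¹¹, so the solution is supersaturated and MgF₂ precipitates.

Yes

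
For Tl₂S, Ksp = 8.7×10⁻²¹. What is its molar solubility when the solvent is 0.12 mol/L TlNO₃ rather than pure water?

Tl₂S(s) ⇌ 2 Tl⁺(aq) + S²⁻(aq)
Let s be the solubility of Tl₂S here. The common ion gives [Tl⁺] ≈ 0.12 mol/L, and [S²⁻] = s.
Ksp = [Tl⁺]^2[S²⁻] = (0.12)^2s
s = 8.7×10⁻²¹ / (0.12)^2 = 6.0×10⁻¹⁹
s = 6.0×10⁻¹⁹ mol/L

6.0×10⁻¹⁹ M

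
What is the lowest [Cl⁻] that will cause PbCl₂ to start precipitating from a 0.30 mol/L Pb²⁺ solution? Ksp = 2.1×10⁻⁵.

8.4×10⁻³ M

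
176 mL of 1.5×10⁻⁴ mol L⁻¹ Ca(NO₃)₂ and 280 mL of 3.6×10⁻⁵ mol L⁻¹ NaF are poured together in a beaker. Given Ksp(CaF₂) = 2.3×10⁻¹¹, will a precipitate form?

No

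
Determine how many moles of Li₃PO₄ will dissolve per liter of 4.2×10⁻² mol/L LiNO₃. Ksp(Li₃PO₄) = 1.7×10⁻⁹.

2.3×10⁻⁵ M

Li₃PO₄(s) ⇌ 3 Li⁺(aq) + PO₄³⁻(aq)
The solution already contains Li⁺ at 4.2×10⁻² mol/L. Let s be the molar solubility of Li₃PO₄.
[Li⁺] ≈ 4.2×10⁻² mol/L (common ion dominates); [PO₄³⁻] = s.
Ksp = [Li⁺]^3[PO₄³⁻] = (4.2×10⁻²)^3s
s = 1.7×10⁻⁹ / (4.2×10⁻²)^3 = 2.3×10⁻⁵
s = 2.3×10⁻⁵ mol/L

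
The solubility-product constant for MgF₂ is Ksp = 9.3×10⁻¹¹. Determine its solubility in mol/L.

2.9×10⁻⁴ M

MgF₂(s) ⇌ Mg²⁺(aq) + 2 F⁻(aq)
Call the molar solubility s, so that [Mg²⁺] = s and [F⁻] = 2s.
Ksp = [Mg²⁺][F⁻]^2 = s · (2s)^2 = 4s^3
4s^3 = 9.3×10⁻¹¹  ⇒  s^3 = 2.3×10⁻¹¹
Taking the 3rd root, s = 2.9×10⁻⁴ mol/L.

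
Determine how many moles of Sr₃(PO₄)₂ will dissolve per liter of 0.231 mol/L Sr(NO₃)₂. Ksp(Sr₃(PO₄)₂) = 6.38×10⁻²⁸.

1.14×10⁻¹³ M

Sr₃(PO₄)₂(s) ⇌ 3 Sr²⁺(aq) + 2 PO₄³⁻(aq)
Let s be the solubility of Sr₃(PO₄)₂ here. The common ion gives [Sr²⁺] ≈ 0.231 mol/L, and [PO₄³⁻] = 2s.
Ksp = [Sr²⁺]^3[PO₄³⁻]^2 = (0.231)^3(2s)^2
(2s)^2 = 6.38×10⁻²⁸ / (0.231)^3 = 5.18×10⁻²⁶
s = 1.14×10⁻¹³ mol/L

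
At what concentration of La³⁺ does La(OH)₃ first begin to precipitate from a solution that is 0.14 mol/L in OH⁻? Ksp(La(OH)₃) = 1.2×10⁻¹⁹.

4.4×10⁻¹⁷ M

The threshold for precipitation is Q = Ksp.
La(OH)₃(s) ⇌ La³⁺(aq) + 3 OH⁻(aq)
Ksp = [La³⁺][OH⁻]^3 = [La³⁺](0.14)^3
[La³⁺] = 1.2×10⁻¹⁹ / (0.14)^3 = 4.4×10⁻¹⁷
[La³⁺] = 4.4×10⁻¹⁷ mol/L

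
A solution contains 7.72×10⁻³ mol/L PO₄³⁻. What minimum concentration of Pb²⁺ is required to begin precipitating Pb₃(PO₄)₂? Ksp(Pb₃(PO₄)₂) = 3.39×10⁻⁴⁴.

A salt starts to precipitate once the ion product Q reaches its Ksp.
Pb₃(PO₄)₂(s) ⇌ 3 Pb²⁺(aq) + 2 PO₄³⁻(aq)
Ksp = [Pb²⁺]^3[PO₄³⁻]^2 = [Pb²⁺]^3(7.72×10⁻³)^2
[Pb²⁺]^3 = 3.39×10⁻⁴⁴ / (7.72×10⁻³)^2 = 5.69×10⁻⁴⁰
[Pb²⁺] = 8.29×10⁻¹⁴ mol/L

8.29×10⁻¹⁴ M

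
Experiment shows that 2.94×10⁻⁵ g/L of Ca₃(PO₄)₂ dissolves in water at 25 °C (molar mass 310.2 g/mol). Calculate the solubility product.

Ksp = 8.26×10⁻³⁴

Molar solubility s = (2.94×10⁻⁵ g/L) / (310.2 g/mol) = 9.4778×10⁻⁸ mol/L
Ca₃(PO₄)₂(s) ⇌ 3 Ca²⁺(aq) + 2 PO₄³⁻(aq)
For each mole of Ca₃(PO₄)₂ that dissolves per liter, [Ca²⁺] = 3s and [PO₄³⁻] = 2s; let s denote this solubility.
Ksp = [Ca²⁺]^3[PO₄³⁻]^2 = (3s)^3 · (2s)^2 = 108s^5
Ksp = 108 × (9.4778×10⁻⁸)^5 = 8.26×10⁻³⁴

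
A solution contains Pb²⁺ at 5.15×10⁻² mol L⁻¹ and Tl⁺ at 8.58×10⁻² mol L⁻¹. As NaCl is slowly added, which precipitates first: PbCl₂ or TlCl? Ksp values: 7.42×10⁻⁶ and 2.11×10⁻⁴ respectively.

TlCl

Precipitation of each salt begins when its ion product equals Ksp.
For PbCl₂: [Cl⁻] = (Ksp/[Pb²⁺])^(1/2) = 1.20×10⁻² mol L⁻¹
For TlCl: [Cl⁻] = (Ksp/[Tl⁺]) = 2.46×10⁻³ mol L⁻¹
The smaller threshold [Cl⁻] is reached first, so TlCl precipitates first.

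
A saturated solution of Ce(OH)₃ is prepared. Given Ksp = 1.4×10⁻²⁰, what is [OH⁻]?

1.4×10⁻⁵ M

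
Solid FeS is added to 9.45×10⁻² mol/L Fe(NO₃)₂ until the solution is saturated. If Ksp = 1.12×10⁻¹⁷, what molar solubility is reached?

FeS(s) ⇌ Fe²⁺(aq) + S²⁻(aq)
Fe²⁺ is already present at 9.45×10⁻² mol/L. If s mol/L of FeS dissolves, [S²⁻] = s while [Fe²⁺] ≈ 9.45×10⁻² mol/L.
Ksp = [Fe²⁺][S²⁻] = (9.45×10⁻²)s
s = 1.12×10⁻¹⁷ / (9.45×10⁻²) = 1.19×10⁻¹⁶
s = 1.19×10⁻¹⁶ mol/L

1.19×10⁻¹⁶ M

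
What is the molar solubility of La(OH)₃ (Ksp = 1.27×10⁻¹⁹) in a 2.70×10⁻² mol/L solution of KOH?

La(OH)₃(s) ⇌ La³⁺(aq) + 3 OH⁻(aq)
The solution already contains OH⁻ at 2.70×10⁻² mol/L. Let s be the molar solubility of La(OH)₃.
[OH⁻] ≈ 2.70×10⁻² mol/L (common ion dominates); [La³⁺] = s.
Ksp = [La³⁺][OH⁻]^3 = s(2.70×10⁻²)^3
s = 1.27×10⁻¹⁹ / (2.70×10⁻²)^3 = 6.45×10⁻¹⁵
s = 6.45×10⁻¹⁵ mol/L

6.45×10⁻¹⁵ M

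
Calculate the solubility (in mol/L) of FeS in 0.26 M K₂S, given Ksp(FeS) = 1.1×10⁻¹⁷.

4.2×10⁻¹⁷ M

FeS(s) ⇌ Fe²⁺(aq) + S²⁻(aq)
With S²⁻ already at 0.26 M and s small, take [S²⁻] ≈ 0.26 M and [Fe²⁺] = s.
Ksp = [Fe²⁺][S²⁻] = s(0.26)
s = 1.1×10⁻¹⁷ / (0.26) = 4.2×10⁻¹⁷
s = 4.2×10⁻¹⁷ M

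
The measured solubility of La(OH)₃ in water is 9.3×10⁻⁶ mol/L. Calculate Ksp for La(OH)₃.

Ksp = 2.0×10⁻¹⁹

La(OH)₃(s) ⇌ La³⁺(aq) + 3 OH⁻(aq)
For each mole of La(OH)₃ that dissolves per liter, [La³⁺] = s and [OH⁻] = 3s; let s denote this solubility.
Ksp = [La³⁺][OH⁻]^3 = s · (3s)^3 = 27s^4
Ksp = 27 × (9.3×10⁻⁶)^4 = 2.0×10⁻¹⁹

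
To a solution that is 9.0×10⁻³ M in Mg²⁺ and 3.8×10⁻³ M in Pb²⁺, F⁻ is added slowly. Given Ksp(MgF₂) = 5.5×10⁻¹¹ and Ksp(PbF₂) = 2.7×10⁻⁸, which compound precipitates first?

MgF₂

The threshold for precipitation is Q = Ksp.
For MgF₂: [F⁻] = (Ksp/[Mg²⁺])^(1/2) = 7.8×10⁻⁵ M
For PbF₂: [F⁻] = (Ksp/[Pb²⁺])^(1/2) = 2.7×10⁻³ M
Since MgF₂ needs less F⁻ to reach saturation, it precipitates first.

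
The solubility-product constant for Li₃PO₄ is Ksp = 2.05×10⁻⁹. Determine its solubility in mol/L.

2.95×10⁻³ M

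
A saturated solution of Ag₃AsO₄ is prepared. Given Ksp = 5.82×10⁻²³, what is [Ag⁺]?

Ag₃AsO₄(s) ⇌ 3 Ag⁺(aq) + AsO₄³⁻(aq)
For each mole of Ag₃AsO₄ that dissolves per liter, [Ag⁺] = 3s and [AsO₄³⁻] = s; let s denote this solubility.
Ksp = [Ag⁺]^3[AsO₄³⁻] = (3s)^3 · s = 27s^4 = 5.82×10⁻²³
s = 1.21×10⁻⁶ mol L⁻¹
[Ag⁺] = 3s = 3.64×10⁻⁶ mol L⁻¹

3.64×10⁻⁶ M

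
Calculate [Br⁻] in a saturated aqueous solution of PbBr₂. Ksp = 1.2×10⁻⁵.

PbBr₂(s) ⇌ Pb²⁺(aq) + 2 Br⁻(aq)
If s mol/L of PbBr₂ dissolves, [Pb²⁺] = s and [Br⁻] = 2s.
Ksp = [Pb²⁺][Br⁻]^2 = s · (2s)^2 = 4s^3 = 1.2×10⁻⁵
s = 1.4×10⁻² mol L⁻¹
[Br⁻] = 2s = 2.9×10⁻² mol L⁻¹

2.9×10⁻² M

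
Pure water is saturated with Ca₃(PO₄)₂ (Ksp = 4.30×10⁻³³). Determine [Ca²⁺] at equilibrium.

3.95×10⁻⁷ M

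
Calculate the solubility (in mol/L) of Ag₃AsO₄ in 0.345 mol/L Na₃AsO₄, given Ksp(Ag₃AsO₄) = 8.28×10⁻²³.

2.07×10⁻⁸ M

Ag₃AsO₄(s) ⇌ 3 Ag⁺(aq) + AsO₄³⁻(aq)
AsO₄³⁻ is already present at 0.345 mol/L. If s mol/L of Ag₃AsO₄ dissolves, [Ag⁺] = 3s while [AsO₄³⁻] ≈ 0.345 mol/L.
Ksp = [Ag⁺]^3[AsO₄³⁻] = (3s)^3(0.345)
(3s)^3 = 8.28×10⁻²³ / (0.345) = 2.40×10⁻²²
s = 2.07×10⁻⁸ mol/L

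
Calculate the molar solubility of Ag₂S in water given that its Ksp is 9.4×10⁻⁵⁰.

Ag₂S(s) ⇌ 2 Ag⁺(aq) + S²⁻(aq)
Let s be the molar solubility. Then [Ag⁺] = 2s and [S²⁻] = s.
Ksp = [Ag⁺]^2[S²⁻] = (2s)^2 · s = 4s^3
4s^3 = 9.4×10⁻⁵⁰  ⇒  s^3 = 2.4×10⁻⁵⁰
s = 2.9×10⁻¹⁷ M

2.9×10⁻¹⁷ M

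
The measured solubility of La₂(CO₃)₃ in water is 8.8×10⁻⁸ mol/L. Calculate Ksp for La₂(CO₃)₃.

Ksp = 5.7×10⁻³⁴

La₂(CO₃)₃(s) ⇌ 2 La³⁺(aq) + 3 CO₃²⁻(aq)
With molar solubility s: [La³⁺] = 2s, [CO₃²⁻] = 3s.
Ksp = [La³⁺]^2[CO₃²⁻]^3 = (2s)^2 · (3s)^3 = 108s^5
Ksp = 108 × (8.8×10⁻⁸)^5 = 5.7×10⁻³⁴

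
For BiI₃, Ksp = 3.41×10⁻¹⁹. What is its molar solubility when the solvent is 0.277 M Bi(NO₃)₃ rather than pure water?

3.57×10⁻⁷ M

BiI₃(s) ⇌ Bi³⁺(aq) + 3 I⁻(aq)
Bi³⁺ is already present at 0.277 M. If s mol/L of BiI₃ dissolves, [I⁻] = 3s while [Bi³⁺] ≈ 0.277 M.
Ksp = [Bi³⁺][I⁻]^3 = (0.277)(3s)^3
(3s)^3 = 3.41×10⁻¹⁹ / (0.277) = 1.23×10⁻¹⁸
s = 3.57×10⁻⁷ M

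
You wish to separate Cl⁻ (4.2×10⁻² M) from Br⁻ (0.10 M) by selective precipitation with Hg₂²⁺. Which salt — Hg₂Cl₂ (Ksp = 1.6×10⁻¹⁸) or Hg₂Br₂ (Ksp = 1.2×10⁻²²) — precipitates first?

Each salt precipitates once Q = Ksp for that salt.
For Hg₂Cl₂: [Hg₂²⁺] = (Ksp/[Cl⁻]^2) = 9.1×10⁻¹⁶ M
For Hg₂Br₂: [Hg₂²⁺] = (Ksp/[Br⁻]^2) = 1.2×10⁻²⁰ M
Hg₂Br₂ requires the lower [Hg₂²⁺], so it precipitates first.

Hg₂Br₂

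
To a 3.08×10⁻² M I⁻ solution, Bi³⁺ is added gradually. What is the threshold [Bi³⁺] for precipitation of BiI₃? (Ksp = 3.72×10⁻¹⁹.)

1.27×10⁻¹⁴ M

Precipitation of each salt begins when its ion product equals Ksp.
BiI₃(s) ⇌ Bi³⁺(aq) + 3 I⁻(aq)
Ksp = [Bi³⁺][I⁻]^3 = [Bi³⁺](3.08×10⁻²)^3
[Bi³⁺] = 3.72×10⁻¹⁹ / (3.08×10⁻²)^3 = 1.27×10⁻¹⁴
[Bi³⁺] = 1.27×10⁻¹⁴ M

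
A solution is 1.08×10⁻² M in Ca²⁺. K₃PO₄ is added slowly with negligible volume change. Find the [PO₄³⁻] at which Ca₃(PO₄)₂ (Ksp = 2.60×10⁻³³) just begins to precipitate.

4.54×10⁻¹⁴ M

A salt starts to precipitate once the ion product Q reaches its Ksp.
Ca₃(PO₄)₂(s) ⇌ 3 Ca²⁺(aq) + 2 PO₄³⁻(aq)
Ksp = [Ca²⁺]^3[PO₄³⁻]^2 = [PO₄³⁻]^2(1.08×10⁻²)^3
[PO₄³⁻]^2 = 2.60×10⁻³³ / (1.08×10⁻²)^3 = 2.06×10⁻²⁷
[PO₄³⁻] = 4.54×10⁻¹⁴ M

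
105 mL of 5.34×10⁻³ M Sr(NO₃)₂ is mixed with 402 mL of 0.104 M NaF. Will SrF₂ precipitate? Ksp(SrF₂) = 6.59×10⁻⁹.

The combined volume is 507 mL.
[Sr²⁺] = (5.34×10⁻³)(105)/507 = 1.11×10⁻³ M
[F⁻] = (0.104)(402)/507 = 8.25×10⁻² M
Q = [Sr²⁺][F⁻]^2 = 7.52×10⁻⁶
Q = 7.52×10⁻⁶ > Ksp = 6.59×10⁻⁹, so the solution is supersaturated and SrF₂ precipitates.

Yes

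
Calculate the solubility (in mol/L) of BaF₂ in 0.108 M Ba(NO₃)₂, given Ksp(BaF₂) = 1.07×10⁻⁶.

1.57×10⁻³ M

BaF₂(s) ⇌ Ba²⁺(aq) + 2 F⁻(aq)
Let s be the solubility of BaF₂ here. The common ion gives [Ba²⁺] ≈ 0.108 M, and [F⁻] = 2s.
Ksp = [Ba²⁺][F⁻]^2 = (0.108)(2s)^2
(2s)^2 = 1.07×10⁻⁶ / (0.108) = 9.91×10⁻⁶
s = 1.57×10⁻³ M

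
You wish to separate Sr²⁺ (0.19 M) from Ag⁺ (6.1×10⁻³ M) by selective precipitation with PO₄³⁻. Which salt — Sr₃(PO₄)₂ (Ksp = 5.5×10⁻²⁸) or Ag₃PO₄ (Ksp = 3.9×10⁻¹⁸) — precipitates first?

Sr₃(PO₄)₂

Precipitation begins when Q = Ksp.
For Sr₃(PO₄)₂: [PO₄³⁻] = (Ksp/[Sr²⁺]^3)^(1/2) = 2.8×10⁻¹³ M
For Ag₃PO₄: [PO₄³⁻] = (Ksp/[Ag⁺]^3) = 1.7×10⁻¹¹ M
Sr₃(PO₄)₂ requires the lower [PO₄³⁻], so it precipitates first.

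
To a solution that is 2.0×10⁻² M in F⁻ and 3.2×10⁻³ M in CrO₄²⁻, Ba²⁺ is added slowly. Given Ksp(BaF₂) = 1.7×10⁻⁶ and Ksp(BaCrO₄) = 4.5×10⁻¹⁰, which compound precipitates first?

The threshold for precipitation is Q = Ksp.
For BaF₂: [Ba²⁺] = (Ksp/[F⁻]^2) = 4.3×10⁻³ M
For BaCrO₄: [Ba²⁺] = (Ksp/[CrO₄²⁻]) = 1.4×10⁻⁷ M
The smaller threshold [Ba²⁺] is reached first, so BaCrO₄ precipitates first.

BaCrO₄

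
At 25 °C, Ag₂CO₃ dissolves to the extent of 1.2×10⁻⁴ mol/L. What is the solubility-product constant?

Ag₂CO₃(s) ⇌ 2 Ag⁺(aq) + CO₃²⁻(aq)
Let s be the molar solubility. Then [Ag⁺] = 2s and [CO₃²⁻] = s.
Ksp = [Ag⁺]^2[CO₃²⁻] = (2s)^2 · s = 4s^3
Ksp = 4 × (1.2×10⁻⁴)^3 = 6.9×10⁻¹²

Ksp = 6.9×10⁻¹²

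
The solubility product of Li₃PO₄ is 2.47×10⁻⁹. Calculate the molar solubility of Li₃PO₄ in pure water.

3.09×10⁻³ M

Li₃PO₄(s) ⇌ 3 Li⁺(aq) + PO₄³⁻(aq)
Let s be the molar solubility. Then [Li⁺] = 3s and [PO₄³⁻] = s.
Ksp = [Li⁺]^3[PO₄³⁻] = (3s)^3 · s = 27s^4
27s^4 = 2.47×10⁻⁹  ⇒  s^4 = 9.15×10⁻¹¹
s = 3.09×10⁻³ M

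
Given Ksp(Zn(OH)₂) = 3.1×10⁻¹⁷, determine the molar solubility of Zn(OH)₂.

2.0×10⁻⁶ M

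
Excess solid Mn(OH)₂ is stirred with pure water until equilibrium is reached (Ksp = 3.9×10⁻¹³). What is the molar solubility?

Mn(OH)₂(s) ⇌ Mn²⁺(aq) + 2 OH⁻(aq)
For each mole of Mn(OH)₂ that dissolves per liter, [Mn²⁺] = s and [OH⁻] = 2s; let s denote this solubility.
Ksp = [Mn²⁺][OH⁻]^2 = s · (2s)^2 = 4s^3
4s^3 = 3.9×10⁻¹³  ⇒  s^3 = 9.8×10⁻¹⁴
s = 4.6×10⁻⁵ mol/L

4.6×10⁻⁵ M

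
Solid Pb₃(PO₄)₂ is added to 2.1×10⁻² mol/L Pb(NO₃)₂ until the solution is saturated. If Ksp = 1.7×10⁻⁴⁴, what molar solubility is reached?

2.1×10⁻²⁰ M

Pb₃(PO₄)₂(s) ⇌ 3 Pb²⁺(aq) + 2 PO₄³⁻(aq)
With Pb²⁺ already at 2.1×10⁻² mol/L and s small, take [Pb²⁺] ≈ 2.1×10⁻² mol/L and [PO₄³⁻] = 2s.
Ksp = [Pb²⁺]^3[PO₄³⁻]^2 = (2.1×10⁻²)^3(2s)^2
(2s)^2 = 1.7×10⁻⁴⁴ / (2.1×10⁻²)^3 = 1.8×10⁻³⁹
s = 2.1×10⁻²⁰ mol/L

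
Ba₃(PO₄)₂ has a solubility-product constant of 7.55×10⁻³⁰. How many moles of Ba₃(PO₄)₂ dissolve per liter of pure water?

Ba₃(PO₄)₂(s) ⇌ 3 Ba²⁺(aq) + 2 PO₄³⁻(aq)
Call the molar solubility s, so that [Ba²⁺] = 3s and [PO₄³⁻] = 2s.
Ksp = [Ba²⁺]^3[PO₄³⁻]^2 = (3s)^3 · (2s)^2 = 108s^5
108s^5 = 7.55×10⁻³⁰  ⇒  s^5 = 6.99×10⁻³²
s = 5.87×10⁻⁷ mol/L

5.87×10⁻⁷ M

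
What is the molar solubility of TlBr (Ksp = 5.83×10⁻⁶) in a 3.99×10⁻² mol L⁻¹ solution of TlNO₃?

TlBr(s) ⇌ Tl⁺(aq) + Br⁻(aq)
Tl⁺ is already present at 3.99×10⁻² mol L⁻¹. If s mol/L of TlBr dissolves, [Br⁻] = s while [Tl⁺] ≈ 3.99×10⁻² mol L⁻¹.
Ksp = [Tl⁺][Br⁻] = (3.99×10⁻²)s
s = 5.83×10⁻⁶ / (3.99×10⁻²) = 1.46×10⁻⁴
s = 1.46×10⁻⁴ mol L⁻¹

1.46×10⁻⁴ M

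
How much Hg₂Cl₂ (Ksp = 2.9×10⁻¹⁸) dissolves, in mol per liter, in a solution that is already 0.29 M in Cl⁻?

3.4×10⁻¹⁷ M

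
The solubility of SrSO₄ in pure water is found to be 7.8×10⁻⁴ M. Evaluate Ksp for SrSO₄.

Ksp = 6.1×10⁻⁷

SrSO₄(s) ⇌ Sr²⁺(aq) + SO₄²⁻(aq)
If s mol/L of SrSO₄ dissolves, [Sr²⁺] = s and [SO₄²⁻] = s.
Ksp = [Sr²⁺][SO₄²⁻] = s · s = s^2
Ksp = (7.8×10⁻⁴)^2 = 6.1×10⁻⁷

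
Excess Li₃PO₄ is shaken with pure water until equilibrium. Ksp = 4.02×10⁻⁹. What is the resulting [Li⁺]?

1.05×10⁻² M

Li₃PO₄(s) ⇌ 3 Li⁺(aq) + PO₄³⁻(aq)
For each mole of Li₃PO₄ that dissolves per liter, [Li⁺] = 3s and [PO₄³⁻] = s; let s denote this solubility.
Ksp = [Li⁺]^3[PO₄³⁻] = (3s)^3 · s = 27s^4 = 4.02×10⁻⁹
s = 3.49×10⁻³ M
[Li⁺] = 3s = 1.05×10⁻² M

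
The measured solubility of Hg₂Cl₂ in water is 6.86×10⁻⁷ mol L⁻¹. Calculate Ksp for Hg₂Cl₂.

Ksp = 1.29×10⁻¹⁸

Hg₂Cl₂(s) ⇌ Hg₂²⁺(aq) + 2 Cl⁻(aq)
With molar solubility s: [Hg₂²⁺] = s, [Cl⁻] = 2s.
Ksp = [Hg₂²⁺][Cl⁻]^2 = s · (2s)^2 = 4s^3
Ksp = 4 × (6.86×10⁻⁷)^3 = 1.29×10⁻¹⁸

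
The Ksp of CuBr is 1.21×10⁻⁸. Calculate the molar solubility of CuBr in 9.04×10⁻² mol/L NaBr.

1.34×10⁻⁷ M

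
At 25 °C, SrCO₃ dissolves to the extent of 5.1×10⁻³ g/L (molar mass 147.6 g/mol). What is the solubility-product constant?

s = (5.1×10⁻³ g L⁻¹)/(147.6 g mol⁻¹) = 3.455×10⁻⁵ M
SrCO₃(s) ⇌ Sr²⁺(aq) + CO₃²⁻(aq)
With molar solubility s: [Sr²⁺] = s, [CO₃²⁻] = s.
Ksp = [Sr²⁺][CO₃²⁻] = s · s = s^2
Ksp = (3.455×10⁻⁵)^2 = 1.2×10⁻⁹

Ksp = 1.2×10⁻⁹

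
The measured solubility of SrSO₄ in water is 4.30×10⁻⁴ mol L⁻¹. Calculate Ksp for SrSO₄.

SrSO₄(s) ⇌ Sr²⁺(aq) + SO₄²⁻(aq)
Let s be the molar solubility. Then [Sr²⁺] = s and [SO₄²⁻] = s.
Ksp = [Sr²⁺][SO₄²⁻] = s · s = s^2
Ksp = (4.30×10⁻⁴)^2 = 1.85×10⁻⁷

Ksp = 1.85×10⁻⁷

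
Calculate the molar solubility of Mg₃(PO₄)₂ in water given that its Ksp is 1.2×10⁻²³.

Mg₃(PO₄)₂(s) ⇌ 3 Mg²⁺(aq) + 2 PO₄³⁻(aq)
For each mole of Mg₃(PO₄)₂ that dissolves per liter, [Mg²⁺] = 3s and [PO₄³⁻] = 2s; let s denote this solubility.
Ksp = [Mg²⁺]^3[PO₄³⁻]^2 = (3s)^3 · (2s)^2 = 108s^5
108s^5 = 1.2×10⁻²³  ⇒  s^5 = 1.1×10⁻²⁵
Taking the 5th root, s = 1.0×10⁻⁵ mol L⁻¹.

1.0×10⁻⁵ M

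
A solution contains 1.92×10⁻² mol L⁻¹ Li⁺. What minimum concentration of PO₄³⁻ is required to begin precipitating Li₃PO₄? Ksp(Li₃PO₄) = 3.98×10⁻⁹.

The threshold for precipitation is Q = Ksp.
Li₃PO₄(s) ⇌ 3 Li⁺(aq) + PO₄³⁻(aq)
Ksp = [Li⁺]^3[PO₄³⁻] = [PO₄³⁻](1.92×10⁻²)^3
[PO₄³⁻] = 3.98×10⁻⁹ / (1.92×10⁻²)^3 = 5.62×10⁻⁴
[PO₄³⁻] = 5.62×10⁻⁴ mol L⁻¹

5.62×10⁻⁴ M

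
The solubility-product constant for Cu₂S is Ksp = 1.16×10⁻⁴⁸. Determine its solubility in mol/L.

6.62×10⁻¹⁷ M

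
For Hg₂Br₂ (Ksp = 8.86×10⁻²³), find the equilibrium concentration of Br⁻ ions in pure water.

5.62×10⁻⁸ M

Hg₂Br₂(s) ⇌ Hg₂²⁺(aq) + 2 Br⁻(aq)
If s mol/L of Hg₂Br₂ dissolves, [Hg₂²⁺] = s and [Br⁻] = 2s.
Ksp = [Hg₂²⁺][Br⁻]^2 = s · (2s)^2 = 4s^3 = 8.86×10⁻²³
s = 2.81×10⁻⁸ M
[Br⁻] = 2s = 5.62×10⁻⁸ M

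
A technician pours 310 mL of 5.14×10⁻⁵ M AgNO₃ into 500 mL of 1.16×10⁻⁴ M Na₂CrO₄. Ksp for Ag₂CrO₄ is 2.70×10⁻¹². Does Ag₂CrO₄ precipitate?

No

Total volume after mixing = 310 + 500 = 810 mL.
[Ag⁺] = (5.14×10⁻⁵)(310)/810 = 1.97×10⁻⁵ M
[CrO₄²⁻] = (1.16×10⁻⁴)(500)/810 = 7.16×10⁻⁵ M
Q = [Ag⁺]^2[CrO₄²⁻] = 2.77×10⁻¹⁴
Q < Ksp (2.77×10⁻¹⁴ vs 2.70×10⁻¹²); the solution remains unsaturated and no precipitate forms.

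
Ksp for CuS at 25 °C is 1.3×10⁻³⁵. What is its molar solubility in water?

CuS(s) ⇌ Cu²⁺(aq) + S²⁻(aq)
For each mole of CuS that dissolves per liter, [Cu²⁺] = s and [S²⁻] = s; let s denote this solubility.
Ksp = [Cu²⁺][S²⁻] = s · s = s^2
s^2 = 1.3×10⁻³⁵
Taking the 2nd root, s = 3.6×10⁻¹⁸ mol/L.

3.6×10⁻¹⁸ M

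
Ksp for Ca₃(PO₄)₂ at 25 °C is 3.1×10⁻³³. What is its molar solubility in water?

Ca₃(PO₄)₂(s) ⇌ 3 Ca²⁺(aq) + 2 PO₄³⁻(aq)
Call the molar solubility s, so that [Ca²⁺] = 3s and [PO₄³⁻] = 2s.
Ksp = [Ca²⁺]^3[PO₄³⁻]^2 = (3s)^3 · (2s)^2 = 108s^5
108s^5 = 3.1×10⁻³³  ⇒  s^5 = 2.9×10⁻³⁵
s = 1.2×10⁻⁷ mol L⁻¹

1.2×10⁻⁷ M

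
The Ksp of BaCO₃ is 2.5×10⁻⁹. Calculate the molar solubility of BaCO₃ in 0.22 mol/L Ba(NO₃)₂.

1.1×10⁻⁸ M

BaCO₃(s) ⇌ Ba²⁺(aq) + CO₃²⁻(aq)
With Ba²⁺ already at 0.22 mol/L and s small, take [Ba²⁺] ≈ 0.22 mol/L and [CO₃²⁻] = s.
Ksp = [Ba²⁺][CO₃²⁻] = (0.22)s
s = 2.5×10⁻⁹ / (0.22) = 1.1×10⁻⁸
s = 1.1×10⁻⁸ mol/L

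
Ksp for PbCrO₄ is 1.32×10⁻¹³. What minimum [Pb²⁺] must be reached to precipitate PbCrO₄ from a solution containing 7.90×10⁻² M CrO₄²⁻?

Precipitation of each salt begins when its ion product equals Ksp.
PbCrO₄(s) ⇌ Pb²⁺(aq) + CrO₄²⁻(aq)
Ksp = [Pb²⁺][CrO₄²⁻] = [Pb²⁺](7.90×10⁻²)
[Pb²⁺] = 1.32×10⁻¹³ / (7.90×10⁻²) = 1.67×10⁻¹²
[Pb²⁺] = 1.67×10⁻¹² M

1.67×10⁻¹² M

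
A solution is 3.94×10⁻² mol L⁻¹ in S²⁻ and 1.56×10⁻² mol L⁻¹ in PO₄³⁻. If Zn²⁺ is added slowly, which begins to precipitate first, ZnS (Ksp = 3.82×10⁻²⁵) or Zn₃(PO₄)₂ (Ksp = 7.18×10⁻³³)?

ZnS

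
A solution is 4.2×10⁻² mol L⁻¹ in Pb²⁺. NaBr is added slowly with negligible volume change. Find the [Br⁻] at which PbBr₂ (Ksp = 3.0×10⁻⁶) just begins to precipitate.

A salt starts to precipitate once the ion product Q reaches its Ksp.
PbBr₂(s) ⇌ Pb²⁺(aq) + 2 Br⁻(aq)
Ksp = [Pb²⁺][Br⁻]^2 = [Br⁻]^2(4.2×10⁻²)
[Br⁻]^2 = 3.0×10⁻⁶ / (4.2×10⁻²) = 7.1×10⁻⁵
[Br⁻] = 8.5×10⁻³ mol L⁻¹

8.5×10⁻³ M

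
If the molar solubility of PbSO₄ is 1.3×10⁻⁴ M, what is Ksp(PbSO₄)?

PbSO₄(s) ⇌ Pb²⁺(aq) + SO₄²⁻(aq)
Call the molar solubility s, so that [Pb²⁺] = s and [SO₄²⁻] = s.
Ksp = [Pb²⁺][SO₄²⁻] = s · s = s^2
Ksp = (1.3×10⁻⁴)^2 = 1.7×10⁻⁸

Ksp = 1.7×10⁻⁸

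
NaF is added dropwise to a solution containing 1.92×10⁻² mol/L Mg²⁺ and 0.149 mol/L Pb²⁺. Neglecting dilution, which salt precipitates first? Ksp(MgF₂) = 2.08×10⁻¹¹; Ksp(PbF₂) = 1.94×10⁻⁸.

MgF₂

Precipitation begins when Q = Ksp.
For MgF₂: [F⁻] = (Ksp/[Mg²⁺])^(1/2) = 3.29×10⁻⁵ mol/L
For PbF₂: [F⁻] = (Ksp/[Pb²⁺])^(1/2) = 3.61×10⁻⁴ mol/L
MgF₂ requires the lower [F⁻], so it precipitates first.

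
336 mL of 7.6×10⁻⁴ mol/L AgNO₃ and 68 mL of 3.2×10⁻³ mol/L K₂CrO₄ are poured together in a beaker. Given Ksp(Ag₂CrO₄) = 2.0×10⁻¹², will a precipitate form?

Yes

After mixing, V = 336 mL + 68 mL = 404 mL.
[Ag⁺] = (7.6×10⁻⁴)(336)/404 = 6.3×10⁻⁴ mol/L
[CrO₄²⁻] = (3.2×10⁻³)(68)/404 = 5.4×10⁻⁴ mol/L
Q = [Ag⁺]^2[CrO₄²⁻] = 2.2×10⁻¹⁰
Since Q (2.2×10⁻¹⁰) exceeds Ksp (2.0×10⁻¹²), Ag₂CrO₄ will precipitate.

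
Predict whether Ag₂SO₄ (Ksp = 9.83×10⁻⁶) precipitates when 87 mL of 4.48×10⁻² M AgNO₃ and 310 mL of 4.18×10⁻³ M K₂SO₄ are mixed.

Total volume after mixing = 87 + 310 = 397 mL.
[Ag⁺] = (4.48×10⁻²)(87)/397 = 9.82×10⁻³ M
[SO₄²⁻] = (4.18×10⁻³)(310)/397 = 3.26×10⁻³ M
Q = [Ag⁺]^2[SO₄²⁻] = 3.15×10⁻⁷
Q < Ksp (3.15×10⁻⁷ vs 9.83×10⁻⁶); the solution remains unsaturated and no precipitate forms.

No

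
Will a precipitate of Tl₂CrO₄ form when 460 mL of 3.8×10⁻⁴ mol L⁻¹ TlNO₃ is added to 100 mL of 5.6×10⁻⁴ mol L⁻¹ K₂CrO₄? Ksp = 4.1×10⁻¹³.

Yes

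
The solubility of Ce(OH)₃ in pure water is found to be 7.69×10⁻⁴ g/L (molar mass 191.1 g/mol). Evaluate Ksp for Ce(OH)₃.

Molar solubility s = (7.69×10⁻⁴ g/L) / (191.1 g/mol) = 4.0241×10⁻⁶ mol/L
Ce(OH)₃(s) ⇌ Ce³⁺(aq) + 3 OH⁻(aq)
With molar solubility s: [Ce³⁺] = s, [OH⁻] = 3s.
Ksp = [Ce³⁺][OH⁻]^3 = s · (3s)^3 = 27s^4
Ksp = 27 × (4.0241×10⁻⁶)^4 = 7.08×10⁻²¹

Ksp = 7.08×10⁻²¹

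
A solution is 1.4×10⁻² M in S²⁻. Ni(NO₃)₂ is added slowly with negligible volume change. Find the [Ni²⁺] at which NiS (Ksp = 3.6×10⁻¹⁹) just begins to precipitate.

Precipitation of each salt begins when its ion product equals Ksp.
NiS(s) ⇌ Ni²⁺(aq) + S²⁻(aq)
Ksp = [Ni²⁺][S²⁻] = [Ni²⁺](1.4×10⁻²)
[Ni²⁺] = 3.6×10⁻¹⁹ / (1.4×10⁻²) = 2.6×10⁻¹⁷
[Ni²⁺] = 2.6×10⁻¹⁷ M

2.6×10⁻¹⁷ M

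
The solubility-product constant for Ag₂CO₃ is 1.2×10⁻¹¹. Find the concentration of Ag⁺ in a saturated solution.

Ag₂CO₃(s) ⇌ 2 Ag⁺(aq) + CO₃²⁻(aq)
Let s be the molar solubility. Then [Ag⁺] = 2s and [CO₃²⁻] = s.
Ksp = [Ag⁺]^2[CO₃²⁻] = (2s)^2 · s = 4s^3 = 1.2×10⁻¹¹
s = 1.4×10⁻⁴ mol/L
[Ag⁺] = 2s = 2.9×10⁻⁴ mol/L

2.9×10⁻⁴ M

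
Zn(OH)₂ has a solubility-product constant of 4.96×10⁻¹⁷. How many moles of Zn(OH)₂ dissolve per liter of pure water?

Zn(OH)₂(s) ⇌ Zn²⁺(aq) + 2 OH⁻(aq)
For each mole of Zn(OH)₂ that dissolves per liter, [Zn²⁺] = s and [OH⁻] = 2s; let s denote this solubility.
Ksp = [Zn²⁺][OH⁻]^2 = s · (2s)^2 = 4s^3
4s^3 = 4.96×10⁻¹⁷  ⇒  s^3 = 1.24×10⁻¹⁷
s = 2.31×10⁻⁶ mol/L

2.31×10⁻⁶ M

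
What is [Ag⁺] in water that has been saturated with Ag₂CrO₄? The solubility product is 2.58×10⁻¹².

1.73×10⁻⁴ M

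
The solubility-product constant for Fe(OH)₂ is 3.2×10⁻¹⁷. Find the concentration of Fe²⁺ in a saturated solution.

Fe(OH)₂(s) ⇌ Fe²⁺(aq) + 2 OH⁻(aq)
If s mol/L of Fe(OH)₂ dissolves, [Fe²⁺] = s and [OH⁻] = 2s.
Ksp = [Fe²⁺][OH⁻]^2 = s · (2s)^2 = 4s^3 = 3.2×10⁻¹⁷
s = 2.0×10⁻⁶ mol/L
[Fe²⁺] = s = 2.0×10⁻⁶ mol/L

2.0×10⁻⁶ M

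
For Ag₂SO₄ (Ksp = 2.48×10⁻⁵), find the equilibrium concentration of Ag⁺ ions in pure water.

3.67×10⁻² M

Ag₂SO₄(s) ⇌ 2 Ag⁺(aq) + SO₄²⁻(aq)
For each mole of Ag₂SO₄ that dissolves per liter, [Ag⁺] = 2s and [SO₄²⁻] = s; let s denote this solubility.
Ksp = [Ag⁺]^2[SO₄²⁻] = (2s)^2 · s = 4s^3 = 2.48×10⁻⁵
s = 1.84×10⁻² M
[Ag⁺] = 2s = 3.67×10⁻² M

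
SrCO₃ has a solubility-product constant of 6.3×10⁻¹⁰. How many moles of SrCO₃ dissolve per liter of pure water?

2.5×10⁻⁵ M

SrCO₃(s) ⇌ Sr²⁺(aq) + CO₃²⁻(aq)
With molar solubility s: [Sr²⁺] = s, [CO₃²⁻] = s.
Ksp = [Sr²⁺][CO₃²⁻] = s · s = s^2
s^2 = 6.3×10⁻¹⁰
s = (6.3×10⁻¹⁰)^(1/2) = 2.5×10⁻⁵ mol/L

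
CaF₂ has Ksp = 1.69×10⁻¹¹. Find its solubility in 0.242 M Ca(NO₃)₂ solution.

CaF₂(s) ⇌ Ca²⁺(aq) + 2 F⁻(aq)
Let s be the solubility of CaF₂ here. The common ion gives [Ca²⁺] ≈ 0.242 M, and [F⁻] = 2s.
Ksp = [Ca²⁺][F⁻]^2 = (0.242)(2s)^2
(2s)^2 = 1.69×10⁻¹¹ / (0.242) = 6.98×10⁻¹¹
s = 4.18×10⁻⁶ M

4.18×10⁻⁶ M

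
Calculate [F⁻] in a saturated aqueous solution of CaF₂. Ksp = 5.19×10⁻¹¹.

CaF₂(s) ⇌ Ca²⁺(aq) + 2 F⁻(aq)
Let s be the molar solubility. Then [Ca²⁺] = s and [F⁻] = 2s.
Ksp = [Ca²⁺][F⁻]^2 = s · (2s)^2 = 4s^3 = 5.19×10⁻¹¹
s = 2.35×10⁻⁴ mol/L
[F⁻] = 2s = 4.70×10⁻⁴ mol/L

4.70×10⁻⁴ M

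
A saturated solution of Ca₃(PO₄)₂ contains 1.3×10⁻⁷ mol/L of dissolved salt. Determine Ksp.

Ksp = 4.0×10⁻³³

Ca₃(PO₄)₂(s) ⇌ 3 Ca²⁺(aq) + 2 PO₄³⁻(aq)
Call the molar solubility s, so that [Ca²⁺] = 3s and [PO₄³⁻] = 2s.
Ksp = [Ca²⁺]^3[PO₄³⁻]^2 = (3s)^3 · (2s)^2 = 108s^5
Ksp = 108 × (1.3×10⁻⁷)^5 = 4.0×10⁻³³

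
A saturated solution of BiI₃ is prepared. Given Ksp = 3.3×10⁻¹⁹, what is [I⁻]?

3.2×10⁻⁵ M

BiI₃(s) ⇌ Bi³⁺(aq) + 3 I⁻(aq)
Let s be the molar solubility. Then [Bi³⁺] = s and [I⁻] = 3s.
Ksp = [Bi³⁺][I⁻]^3 = s · (3s)^3 = 27s^4 = 3.3×10⁻¹⁹
s = 1.1×10⁻⁵ mol/L
[I⁻] = 3s = 3.2×10⁻⁵ mol/L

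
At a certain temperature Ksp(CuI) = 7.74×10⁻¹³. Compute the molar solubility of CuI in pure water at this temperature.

CuI(s) ⇌ Cu⁺(aq) + I⁻(aq)
If s mol/L of CuI dissolves, [Cu⁺] = s and [I⁻] = s.
Ksp = [Cu⁺][I⁻] = s · s = s^2
s^2 = 7.74×10⁻¹³
s = (7.74×10⁻¹³)^(1/2) = 8.80×10⁻⁷ mol L⁻¹

8.80×10⁻⁷ M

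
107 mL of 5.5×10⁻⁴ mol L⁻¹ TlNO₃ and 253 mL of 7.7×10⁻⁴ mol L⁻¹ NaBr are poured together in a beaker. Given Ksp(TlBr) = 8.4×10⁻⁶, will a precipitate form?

No

The combined volume is 360 mL.
[Tl⁺] = (5.5×10⁻⁴)(107)/360 = 1.6×10⁻⁴ mol L⁻¹
[Br⁻] = (7.7×10⁻⁴)(253)/360 = 5.4×10⁻⁴ mol L⁻¹
Q = [Tl⁺][Br⁻] = 8.8×10⁻⁸
Q = 8.8×10⁻⁸ < Ksp = 8.4×10⁻⁶, so the solution is unsaturated and no precipitate forms.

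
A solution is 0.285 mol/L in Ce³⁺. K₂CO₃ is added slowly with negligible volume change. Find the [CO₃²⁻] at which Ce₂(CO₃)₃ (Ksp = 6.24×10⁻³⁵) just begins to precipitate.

9.16×10⁻¹² M

Precipitation of each salt begins when its ion product equals Ksp.
Ce₂(CO₃)₃(s) ⇌ 2 Ce³⁺(aq) + 3 CO₃²⁻(aq)
Ksp = [Ce³⁺]^2[CO₃²⁻]^3 = [CO₃²⁻]^3(0.285)^2
[CO₃²⁻]^3 = 6.24×10⁻³⁵ / (0.285)^2 = 7.68×10⁻³⁴
[CO₃²⁻] = 9.16×10⁻¹² mol/L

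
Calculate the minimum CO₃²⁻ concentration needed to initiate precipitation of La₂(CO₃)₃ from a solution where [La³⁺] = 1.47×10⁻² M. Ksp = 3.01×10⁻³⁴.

1.12×10⁻¹⁰ M

Precipitation begins when Q = Ksp.
La₂(CO₃)₃(s) ⇌ 2 La³⁺(aq) + 3 CO₃²⁻(aq)
Ksp = [La³⁺]^2[CO₃²⁻]^3 = [CO₃²⁻]^3(1.47×10⁻²)^2
[CO₃²⁻]^3 = 3.01×10⁻³⁴ / (1.47×10⁻²)^2 = 1.39×10⁻³⁰
[CO₃²⁻] = 1.12×10⁻¹⁰ M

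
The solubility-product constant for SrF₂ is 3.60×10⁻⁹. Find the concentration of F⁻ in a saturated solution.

SrF₂(s) ⇌ Sr²⁺(aq) + 2 F⁻(aq)
Let s be the molar solubility. Then [Sr²⁺] = s and [F⁻] = 2s.
Ksp = [Sr²⁺][F⁻]^2 = s · (2s)^2 = 4s^3 = 3.60×10⁻⁹
s = 9.65×10⁻⁴ M
[F⁻] = 2s = 1.93×10⁻³ M

1.93×10⁻³ M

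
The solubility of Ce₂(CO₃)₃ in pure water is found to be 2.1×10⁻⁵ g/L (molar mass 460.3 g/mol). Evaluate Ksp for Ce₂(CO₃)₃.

Ksp = 2.1×10⁻³⁵

Molar solubility s = (2.1×10⁻⁵ g/L) / (460.3 g/mol) = 4.562×10⁻⁸ mol/L
Ce₂(CO₃)₃(s) ⇌ 2 Ce³⁺(aq) + 3 CO₃²⁻(aq)
With molar solubility s: [Ce³⁺] = 2s, [CO₃²⁻] = 3s.
Ksp = [Ce³⁺]^2[CO₃²⁻]^3 = (2s)^2 · (3s)^3 = 108s^5
Ksp = 108 × (4.562×10⁻⁸)^5 = 2.1×10⁻³⁵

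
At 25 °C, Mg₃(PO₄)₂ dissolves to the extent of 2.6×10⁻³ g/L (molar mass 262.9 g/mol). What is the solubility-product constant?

Ksp = 1.0×10⁻²³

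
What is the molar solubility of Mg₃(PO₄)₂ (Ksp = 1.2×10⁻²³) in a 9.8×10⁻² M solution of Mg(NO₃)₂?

5.6×10⁻¹¹ M

Mg₃(PO₄)₂(s) ⇌ 3 Mg²⁺(aq) + 2 PO₄³⁻(aq)
Let s be the solubility of Mg₃(PO₄)₂ here. The common ion gives [Mg²⁺] ≈ 9.8×10⁻² M, and [PO₄³⁻] = 2s.
Ksp = [Mg²⁺]^3[PO₄³⁻]^2 = (9.8×10⁻²)^3(2s)^2
(2s)^2 = 1.2×10⁻²³ / (9.8×10⁻²)^3 = 1.3×10⁻²⁰
s = 5.6×10⁻¹¹ M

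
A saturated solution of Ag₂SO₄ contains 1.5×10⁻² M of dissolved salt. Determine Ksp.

Ksp = 1.4×10⁻⁵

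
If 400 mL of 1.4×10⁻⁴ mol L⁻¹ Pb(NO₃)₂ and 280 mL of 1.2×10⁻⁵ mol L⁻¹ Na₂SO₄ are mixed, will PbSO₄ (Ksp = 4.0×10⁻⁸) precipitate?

After mixing, V = 400 mL + 280 mL = 680 mL.
[Pb²⁺] = (1.4×10⁻⁴)(400)/680 = 8.2×10⁻⁵ mol L⁻¹
[SO₄²⁻] = (1.2×10⁻⁵)(280)/680 = 4.9×10⁻⁶ mol L⁻¹
Q = [Pb²⁺][SO₄²⁻] = 4.1×10⁻¹⁰
Q < Ksp (4.1×10⁻¹⁰ vs 4.0×10⁻⁸); the solution remains unsaturated and no precipitate forms.

No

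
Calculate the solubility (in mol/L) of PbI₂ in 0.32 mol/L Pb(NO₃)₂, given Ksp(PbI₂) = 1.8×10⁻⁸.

1.2×10⁻⁴ M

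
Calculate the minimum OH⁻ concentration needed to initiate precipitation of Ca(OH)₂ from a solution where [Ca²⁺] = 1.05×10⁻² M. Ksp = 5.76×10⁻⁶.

2.34×10⁻² M

Precipitation of each salt begins when its ion product equals Ksp.
Ca(OH)₂(s) ⇌ Ca²⁺(aq) + 2 OH⁻(aq)
Ksp = [Ca²⁺][OH⁻]^2 = [OH⁻]^2(1.05×10⁻²)
[OH⁻]^2 = 5.76×10⁻⁶ / (1.05×10⁻²) = 5.49×10⁻⁴
[OH⁻] = 2.34×10⁻² M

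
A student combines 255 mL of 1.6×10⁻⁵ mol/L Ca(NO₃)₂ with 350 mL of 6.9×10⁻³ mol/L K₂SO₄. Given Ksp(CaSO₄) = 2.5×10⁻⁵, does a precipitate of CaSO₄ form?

The combined volume is 605 mL.
[Ca²⁺] = (1.6×10⁻⁵)(255)/605 = 6.7×10⁻⁶ mol/L
[SO₄²⁻] = (6.9×10⁻³)(350)/605 = 4.0×10⁻³ mol/L
Q = [Ca²⁺][SO₄²⁻] = 2.7×10⁻⁸
Since Q (2.7×10⁻⁸) is less than Ksp (2.5×10⁻⁵), no CaSO₄ precipitates.

No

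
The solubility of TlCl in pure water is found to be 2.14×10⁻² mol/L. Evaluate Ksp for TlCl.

Ksp = 4.58×10⁻⁴

TlCl(s) ⇌ Tl⁺(aq) + Cl⁻(aq)
If s mol/L of TlCl dissolves, [Tl⁺] = s and [Cl⁻] = s.
Ksp = [Tl⁺][Cl⁻] = s · s = s^2
Ksp = (2.14×10⁻²)^2 = 4.58×10⁻⁴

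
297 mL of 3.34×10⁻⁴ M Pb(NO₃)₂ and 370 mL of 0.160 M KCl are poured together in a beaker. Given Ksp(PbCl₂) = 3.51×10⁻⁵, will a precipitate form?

No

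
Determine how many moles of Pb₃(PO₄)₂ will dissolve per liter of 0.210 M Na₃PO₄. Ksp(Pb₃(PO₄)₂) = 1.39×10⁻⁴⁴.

2.27×10⁻¹⁵ M

Pb₃(PO₄)₂(s) ⇌ 3 Pb²⁺(aq) + 2 PO₄³⁻(aq)
With PO₄³⁻ already at 0.210 M and s small, take [PO₄³⁻] ≈ 0.210 M and [Pb²⁺] = 3s.
Ksp = [Pb²⁺]^3[PO₄³⁻]^2 = (3s)^3(0.210)^2
(3s)^3 = 1.39×10⁻⁴⁴ / (0.210)^2 = 3.15×10⁻⁴³
s = 2.27×10⁻¹⁵ M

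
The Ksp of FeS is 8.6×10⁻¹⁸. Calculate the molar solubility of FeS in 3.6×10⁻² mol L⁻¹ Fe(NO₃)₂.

2.4×10⁻¹⁶ M

FeS(s) ⇌ Fe²⁺(aq) + S²⁻(aq)
With Fe²⁺ already at 3.6×10⁻² mol L⁻¹ and s small, take [Fe²⁺] ≈ 3.6×10⁻² mol L⁻¹ and [S²⁻] = s.
Ksp = [Fe²⁺][S²⁻] = (3.6×10⁻²)s
s = 8.6×10⁻¹⁸ / (3.6×10⁻²) = 2.4×10⁻¹⁶
s = 2.4×10⁻¹⁶ mol L⁻¹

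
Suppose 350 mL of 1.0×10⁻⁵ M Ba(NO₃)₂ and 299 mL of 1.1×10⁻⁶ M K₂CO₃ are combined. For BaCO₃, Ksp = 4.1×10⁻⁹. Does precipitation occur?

The combined volume is 649 mL.
[Ba²⁺] = (1.0×10⁻⁵)(350)/649 = 5.4×10⁻⁶ M
[CO₃²⁻] = (1.1×10⁻⁶)(299)/649 = 5.1×10⁻⁷ M
Q = [Ba²⁺][CO₃²⁻] = 2.7×10⁻¹²
Q < Ksp (2.7×10⁻¹² vs 4.1×10⁻⁹); the solution remains unsaturated and no precipitate forms.

No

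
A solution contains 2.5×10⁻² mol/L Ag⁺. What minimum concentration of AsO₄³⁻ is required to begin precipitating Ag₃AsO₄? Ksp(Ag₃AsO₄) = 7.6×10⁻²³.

4.9×10⁻¹⁸ M

Precipitation of each salt begins when its ion product equals Ksp.
Ag₃AsO₄(s) ⇌ 3 Ag⁺(aq) + AsO₄³⁻(aq)
Ksp = [Ag⁺]^3[AsO₄³⁻] = [AsO₄³⁻](2.5×10⁻²)^3
[AsO₄³⁻] = 7.6×10⁻²³ / (2.5×10⁻²)^3 = 4.9×10⁻¹⁸
[AsO₄³⁻] = 4.9×10⁻¹⁸ mol/L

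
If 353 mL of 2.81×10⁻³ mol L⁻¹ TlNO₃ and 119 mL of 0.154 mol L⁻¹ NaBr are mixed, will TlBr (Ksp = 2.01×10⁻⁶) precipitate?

Yes

After mixing, V = 353 mL + 119 mL = 472 mL.
[Tl⁺] = (2.81×10⁻³)(353)/472 = 2.10×10⁻³ mol L⁻¹
[Br⁻] = (0.154)(119)/472 = 3.88×10⁻² mol L⁻¹
Q = [Tl⁺][Br⁻] = 8.16×10⁻⁵
Because Q > Ksp (8.16×10⁻⁵ vs 2.01×10⁻⁶), a precipitate of TlBr forms.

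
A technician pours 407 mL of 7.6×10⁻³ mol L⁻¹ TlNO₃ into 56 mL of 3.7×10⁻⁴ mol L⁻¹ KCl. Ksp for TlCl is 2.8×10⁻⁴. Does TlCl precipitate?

No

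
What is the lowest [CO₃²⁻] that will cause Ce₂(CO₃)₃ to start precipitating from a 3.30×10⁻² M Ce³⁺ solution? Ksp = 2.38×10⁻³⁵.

2.80×10⁻¹¹ M

Precipitation begins when Q = Ksp.
Ce₂(CO₃)₃(s) ⇌ 2 Ce³⁺(aq) + 3 CO₃²⁻(aq)
Ksp = [Ce³⁺]^2[CO₃²⁻]^3 = [CO₃²⁻]^3(3.30×10⁻²)^2
[CO₃²⁻]^3 = 2.38×10⁻³⁵ / (3.30×10⁻²)^2 = 2.19×10⁻³²
[CO₃²⁻] = 2.80×10⁻¹¹ M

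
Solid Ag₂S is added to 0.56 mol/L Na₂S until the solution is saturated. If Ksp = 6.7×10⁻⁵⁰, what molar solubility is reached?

1.7×10⁻²⁵ M

Ag₂S(s) ⇌ 2 Ag⁺(aq) + S²⁻(aq)
Let s be the solubility of Ag₂S here. The common ion gives [S²⁻] ≈ 0.56 mol/L, and [Ag⁺] = 2s.
Ksp = [Ag⁺]^2[S²⁻] = (2s)^2(0.56)
(2s)^2 = 6.7×10⁻⁵⁰ / (0.56) = 1.2×10⁻⁴⁹
s = 1.7×10⁻²⁵ mol/L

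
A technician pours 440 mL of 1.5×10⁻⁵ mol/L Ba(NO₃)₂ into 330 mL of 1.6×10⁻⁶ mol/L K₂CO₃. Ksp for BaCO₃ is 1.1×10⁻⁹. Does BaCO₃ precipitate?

No

After mixing, V = 440 mL + 330 mL = 770 mL.
[Ba²⁺] = (1.5×10⁻⁵)(440)/770 = 8.6×10⁻⁶ mol/L
[CO₃²⁻] = (1.6×10⁻⁶)(330)/770 = 6.9×10⁻⁷ mol/L
Q = [Ba²⁺][CO₃²⁻] = 5.9×10⁻¹²
Since Q (5.9×10⁻¹²) is less than Ksp (1.1×10⁻⁹), no BaCO₃ precipitates.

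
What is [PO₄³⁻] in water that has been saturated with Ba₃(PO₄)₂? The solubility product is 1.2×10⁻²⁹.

Ba₃(PO₄)₂(s) ⇌ 3 Ba²⁺(aq) + 2 PO₄³⁻(aq)
If s mol/L of Ba₃(PO₄)₂ dissolves, [Ba²⁺] = 3s and [PO₄³⁻] = 2s.
Ksp = [Ba²⁺]^3[PO₄³⁻]^2 = (3s)^3 · (2s)^2 = 108s^5 = 1.2×10⁻²⁹
s = 6.4×10⁻⁷ mol/L
[PO₄³⁻] = 2s = 1.3×10⁻⁶ mol/L

1.3×10⁻⁶ M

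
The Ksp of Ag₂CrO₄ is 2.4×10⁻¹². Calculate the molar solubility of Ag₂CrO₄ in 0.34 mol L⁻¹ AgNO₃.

2.1×10⁻¹¹ M

Ag₂CrO₄(s) ⇌ 2 Ag⁺(aq) + CrO₄²⁻(aq)
Ag⁺ is already present at 0.34 mol L⁻¹. If s mol/L of Ag₂CrO₄ dissolves, [CrO₄²⁻] = s while [Ag⁺] ≈ 0.34 mol L⁻¹.
Ksp = [Ag⁺]^2[CrO₄²⁻] = (0.34)^2s
s = 2.4×10⁻¹² / (0.34)^2 = 2.1×10⁻¹¹
s = 2.1×10⁻¹¹ mol L⁻¹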